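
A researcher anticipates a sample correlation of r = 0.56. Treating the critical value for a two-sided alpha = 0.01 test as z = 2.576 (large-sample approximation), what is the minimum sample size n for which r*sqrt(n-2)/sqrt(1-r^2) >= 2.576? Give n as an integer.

Need r·√(n−2)/√(1−r²) ≥ 2.576
√(n−2) ≥ 2.576·√(1−0.3136) / 0.56 = 2.576·0.828493 / 0.56 = 3.8111
n−2 ≥ 14.5245  ⇒  n ≥ 16.5245
Smallest integer n = 17

17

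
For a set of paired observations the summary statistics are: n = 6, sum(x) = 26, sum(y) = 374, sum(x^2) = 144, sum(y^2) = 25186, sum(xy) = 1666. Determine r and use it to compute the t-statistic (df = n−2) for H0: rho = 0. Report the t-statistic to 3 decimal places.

0.381

S_xy = nΣxy − ΣxΣy = 6·1666 − 26·374 = 9996 − 9724 = 272
S_xx = nΣx² − (Σx)² = 6·144 − 26² = 864 − 676 = 188
S_yy = nΣy² − (Σy)² = 6·25186 − 374² = 151116 − 139876 = 11240
r = S_xy / √(S_xx·S_yy) = 272 / √(188·11240) = 272 / √2113120 = 272 / 1453.6575 = 0.1871
t = r·√(n−2)/√(1−r²) = 0.1871·√4 / √(1−0.035006) = 0.374200 / 0.982341 = 0.381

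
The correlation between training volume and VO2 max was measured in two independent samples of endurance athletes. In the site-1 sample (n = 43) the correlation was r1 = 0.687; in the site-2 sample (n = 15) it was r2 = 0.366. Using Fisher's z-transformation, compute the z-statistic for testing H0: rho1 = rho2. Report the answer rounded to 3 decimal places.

1.393

z1 = atanh(0.687) = 0.842252,  z2 = atanh(0.366) = 0.383797
SE = √(1/(n1−3) + 1/(n2−3)) = √(1/40 + 1/12) = √(0.0250000 + 0.0833333) = √0.1083333 = 0.329140
z = (z1 − z2)/SE = (0.842252 − 0.383797) / 0.329140 = 0.458455 / 0.329140 = 1.393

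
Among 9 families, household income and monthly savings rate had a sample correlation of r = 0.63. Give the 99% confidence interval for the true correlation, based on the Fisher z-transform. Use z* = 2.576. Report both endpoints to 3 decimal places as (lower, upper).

(-0.301, 0.946)

z_r = atanh(0.63) = 0.741416;  SE = 1/√(n−3) = 1/√6 = 0.408248
z-limits: 0.741416 ± 2.576·0.408248 = 0.741416 ± 1.051647 = [-0.310231, 1.793063]
ρ-limits: (tanh -0.310231, tanh 1.793063) = (-0.301, 0.946)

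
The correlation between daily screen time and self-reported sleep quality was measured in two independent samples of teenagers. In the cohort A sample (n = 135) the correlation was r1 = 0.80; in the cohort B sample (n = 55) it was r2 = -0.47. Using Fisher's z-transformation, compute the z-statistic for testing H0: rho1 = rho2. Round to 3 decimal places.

9.825

z1 = atanh(0.80) = 1.098612,  z2 = atanh(-0.47) = -0.510070
SE = √(1/(n1−3) + 1/(n2−3)) = √(1/132 + 1/52) = √(0.0075758 + 0.0192308) = √0.0268066 = 0.163727
z = (z1 − z2)/SE = (1.098612 − (-0.510070)) / 0.163727 = 1.608682 / 0.163727 = 9.825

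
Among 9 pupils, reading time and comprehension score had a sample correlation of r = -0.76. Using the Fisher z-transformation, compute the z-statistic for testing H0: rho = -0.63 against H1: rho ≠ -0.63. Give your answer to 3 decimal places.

Fisher z: atanh(-0.76) = -0.996215, atanh(-0.63) = -0.741416
z = (z_r − z_0)·√(n−3) = (-0.996215 − (-0.741416))·√6 = -0.254799 · 2.449490 = -0.624

-0.624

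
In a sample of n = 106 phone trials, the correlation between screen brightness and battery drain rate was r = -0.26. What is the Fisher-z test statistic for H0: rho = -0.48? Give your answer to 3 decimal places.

2.607

Fisher z: atanh(-0.26) = -0.266108, atanh(-0.48) = -0.522984
z = (z_r − z_0)·√(n−3) = (-0.266108 − (-0.522984))·√103 = 0.256876 · 10.148892 = 2.607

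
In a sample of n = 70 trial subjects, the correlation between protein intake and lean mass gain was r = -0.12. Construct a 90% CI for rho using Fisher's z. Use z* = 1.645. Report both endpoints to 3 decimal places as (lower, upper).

Fisher z: z_r = atanh(r) = ½·ln((1+(-0.12))/(1−(-0.12))) = -0.120581
SE(z) = 1/√(n−3) = 1/√67 = 0.122169
90% ⇒ z* = 1.645; margin = 1.645·0.122169 = 0.200968
CI on z-scale: (-0.321549, 0.080387)
Back-transform: tanh(-0.321549) = -0.310907, tanh(0.080387) = 0.080214

(-0.311, 0.080)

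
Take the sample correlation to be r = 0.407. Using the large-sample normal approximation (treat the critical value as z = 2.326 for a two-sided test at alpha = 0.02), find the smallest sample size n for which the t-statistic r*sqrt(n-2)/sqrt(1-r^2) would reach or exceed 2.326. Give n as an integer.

Need r·√(n−2)/√(1−r²) ≥ 2.326
√(n−2) ≥ 2.326·√(1−0.165649) / 0.407 = 2.326·0.913428 / 0.407 = 5.2202
n−2 ≥ 27.2505  ⇒  n ≥ 29.2505
Smallest integer n = 30

30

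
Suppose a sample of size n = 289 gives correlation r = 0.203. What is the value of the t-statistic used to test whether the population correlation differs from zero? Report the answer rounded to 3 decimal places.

1 − r² = 1 − 0.041209 = 0.958791;  √(1−r²) = 0.979179
√(n−2) = √287 = 16.941074
t = r·√(n−2)/√(1−r²) = 0.203 · 16.941074 / 0.979179 = 3.512

3.512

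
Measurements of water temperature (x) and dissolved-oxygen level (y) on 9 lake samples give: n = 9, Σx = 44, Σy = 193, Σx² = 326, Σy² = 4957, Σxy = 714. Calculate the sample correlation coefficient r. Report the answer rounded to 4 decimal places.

-0.7621

S_xy = nΣxy − ΣxΣy = 9·714 − 44·193 = 6426 − 8492 = -2066
S_xx = nΣx² − (Σx)² = 9·326 − 44² = 2934 − 1936 = 998
S_yy = nΣy² − (Σy)² = 9·4957 − 193² = 44613 − 37249 = 7364
r = S_xy / √(S_xx·S_yy) = -2066 / √(998·7364) = -2066 / √7349272 = -2066 / 2710.9541 = -0.7621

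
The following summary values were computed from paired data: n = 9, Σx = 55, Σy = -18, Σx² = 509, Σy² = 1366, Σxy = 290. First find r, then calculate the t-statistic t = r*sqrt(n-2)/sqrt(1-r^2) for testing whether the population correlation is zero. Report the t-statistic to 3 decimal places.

Numerator: nΣxy − (Σx)(Σy) = 9·290 − (55)(-18) = 3600
Denominator: √[(nΣx²−(Σx)²)(nΣy²−(Σy)²)]
  nΣx²−(Σx)² = 9·509 − 3025 = 1556;  nΣy²−(Σy)² = 9·1366 − 324 = 11970
  √(1556·11970) = √18625320 = 4315.7062
r = 3600 / 4315.7062 = 0.8342
t = r·√(n−2)/√(1−r²) = 0.8342·√7 / √(1−0.695890) = 2.207086 / 0.551462 = 4.002

4.002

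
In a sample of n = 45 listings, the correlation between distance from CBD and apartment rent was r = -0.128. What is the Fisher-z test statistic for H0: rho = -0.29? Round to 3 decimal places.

z_r = atanh(-0.128) = -0.128706,  z_0 = atanh(-0.29) = -0.298566
SE = 1/√(n−3) = 1/√42 = 0.154303
z = (z_r − z_0)/SE = (-0.128706 − (-0.298566)) / 0.154303 = 0.169860 / 0.154303 = 1.101

1.101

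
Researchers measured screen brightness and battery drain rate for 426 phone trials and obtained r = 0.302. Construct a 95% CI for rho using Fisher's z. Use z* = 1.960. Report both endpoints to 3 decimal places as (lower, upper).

Fisher z: z_r = atanh(r) = ½·ln((1+0.302)/(1−0.302)) = 0.311719
SE(z) = 1/√(n−3) = 1/√423 = 0.048622
95% ⇒ z* = 1.960; margin = 1.960·0.048622 = 0.095299
CI on z-scale: (0.216420, 0.407018)
Back-transform: tanh(0.216420) = 0.213103, tanh(0.407018) = 0.385938

(0.213, 0.386)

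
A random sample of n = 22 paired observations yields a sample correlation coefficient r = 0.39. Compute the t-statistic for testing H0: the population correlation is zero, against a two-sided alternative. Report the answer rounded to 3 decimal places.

t = r·√(n−2) / √(1−r²) with r = 0.39, n = 22
  = 0.39·√20 / √(1 − 0.1521)
  = 0.39·4.472136 / 0.920815
  = 1.744133 / 0.920815 = 1.894

1.894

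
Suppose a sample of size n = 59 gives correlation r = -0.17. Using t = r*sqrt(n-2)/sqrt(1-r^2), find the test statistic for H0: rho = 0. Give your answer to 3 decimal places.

-1.302

1 − r² = 1 − 0.0289 = 0.9711;  √(1−r²) = 0.985444
√(n−2) = √57 = 7.549834
t = r·√(n−2)/√(1−r²) = -0.17 · 7.549834 / 0.985444 = -1.302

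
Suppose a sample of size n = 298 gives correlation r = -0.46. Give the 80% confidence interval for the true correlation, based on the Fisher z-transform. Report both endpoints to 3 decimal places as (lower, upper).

(-0.517, -0.399)

Fisher z: z_r = atanh(r) = ½·ln((1+(-0.46))/(1−(-0.46))) = -0.497311
SE(z) = 1/√(n−3) = 1/√295 = 0.058222
80% ⇒ z* = 1.282; margin = 1.282·0.058222 = 0.074641
CI on z-scale: (-0.571952, -0.422670)
Back-transform: tanh(-0.571952) = -0.516791, tanh(-0.422670) = -0.399177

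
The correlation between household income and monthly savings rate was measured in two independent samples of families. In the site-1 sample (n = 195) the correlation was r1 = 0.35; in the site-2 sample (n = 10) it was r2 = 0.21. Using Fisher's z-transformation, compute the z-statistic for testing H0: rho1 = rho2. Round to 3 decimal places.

Fisher z-transforms: z1 = atanh(0.35) = 0.365444, z2 = atanh(0.21) = 0.213171; difference d = 0.152273
Var(d) = 1/192 + 1/7 = 0.0052083 + 0.1428571 = 0.1480654
z = d/√Var(d) = 0.152273 / √0.1480654 = 0.152273 / 0.384793 = 0.396

0.396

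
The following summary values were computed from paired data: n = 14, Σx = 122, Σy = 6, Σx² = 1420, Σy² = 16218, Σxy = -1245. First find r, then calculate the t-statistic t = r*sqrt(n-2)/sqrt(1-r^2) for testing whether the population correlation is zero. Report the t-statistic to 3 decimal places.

-2.218

S_xy = nΣxy − ΣxΣy = 14·(-1245) − 122·6 = -17430 − 732 = -18162
S_xx = nΣx² − (Σx)² = 14·1420 − 122² = 19880 − 14884 = 4996
S_yy = nΣy² − (Σy)² = 14·16218 − 6² = 227052 − 36 = 227016
r = S_xy / √(S_xx·S_yy) = -18162 / √(4996·227016) = -18162 / √1134171936 = -18162 / 33677.4693 = -0.5393
t = r·√(n−2)/√(1−r²) = -0.5393·√12 / √(1−0.290844) = -1.868190 / 0.842114 = -2.218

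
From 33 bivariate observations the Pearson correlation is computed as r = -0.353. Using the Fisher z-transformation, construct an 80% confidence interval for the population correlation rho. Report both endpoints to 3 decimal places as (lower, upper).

(-0.539, -0.134)

z_r = atanh(-0.353) = -0.368867;  SE = 1/√(n−3) = 1/√30 = 0.182574
z-limits: -0.368867 ± 1.282·0.182574 = -0.368867 ± 0.234060 = [-0.602927, -0.134807]
ρ-limits: (tanh -0.602927, tanh -0.134807) = (-0.539, -0.134)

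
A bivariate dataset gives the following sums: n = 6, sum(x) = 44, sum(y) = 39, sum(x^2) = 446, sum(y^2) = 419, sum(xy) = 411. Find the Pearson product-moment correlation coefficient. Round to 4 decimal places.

0.8749

Numerator: nΣxy − (Σx)(Σy) = 6·411 − (44)(39) = 750
Denominator: √[(nΣx²−(Σx)²)(nΣy²−(Σy)²)]
  nΣx²−(Σx)² = 6·446 − 1936 = 740;  nΣy²−(Σy)² = 6·419 − 1521 = 993
  √(740·993) = √734820 = 857.2164
r = 750 / 857.2164 = 0.8749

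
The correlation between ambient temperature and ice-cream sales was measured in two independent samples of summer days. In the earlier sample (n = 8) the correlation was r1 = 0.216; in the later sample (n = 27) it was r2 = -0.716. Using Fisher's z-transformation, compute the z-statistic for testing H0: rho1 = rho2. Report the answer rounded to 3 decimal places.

2.276

z1 = atanh(0.216) = 0.219457,  z2 = atanh(-0.716) = -0.899389
SE = √(1/(n1−3) + 1/(n2−3)) = √(1/5 + 1/24) = √(0.2000000 + 0.0416667) = √0.2416667 = 0.491596
z = (z1 − z2)/SE = (0.219457 − (-0.899389)) / 0.491596 = 1.118846 / 0.491596 = 2.276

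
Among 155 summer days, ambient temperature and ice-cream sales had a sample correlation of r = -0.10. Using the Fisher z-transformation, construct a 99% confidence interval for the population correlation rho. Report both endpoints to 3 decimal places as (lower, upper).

(-0.300, 0.108)

z_r = atanh(-0.10) = -0.100335;  SE = 1/√(n−3) = 1/√152 = 0.081111
z-limits: -0.100335 ± 2.576·0.081111 = -0.100335 ± 0.208942 = [-0.309277, 0.108607]
ρ-limits: (tanh -0.309277, tanh 0.108607) = (-0.300, 0.108)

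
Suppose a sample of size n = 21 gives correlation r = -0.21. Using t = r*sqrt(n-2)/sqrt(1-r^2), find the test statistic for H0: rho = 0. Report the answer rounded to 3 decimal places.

t = r·√(n−2) / √(1−r²) with r = -0.21, n = 21
  = -0.21·√19 / √(1 − 0.0441)
  = -0.21·4.358899 / 0.977701
  = -0.915369 / 0.977701 = -0.936

-0.936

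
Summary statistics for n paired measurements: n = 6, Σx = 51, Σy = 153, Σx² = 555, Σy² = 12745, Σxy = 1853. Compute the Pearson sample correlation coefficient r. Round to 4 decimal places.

Numerator: nΣxy − (Σx)(Σy) = 6·1853 − (51)(153) = 3315
Denominator: √[(nΣx²−(Σx)²)(nΣy²−(Σy)²)]
  nΣx²−(Σx)² = 6·555 − 2601 = 729;  nΣy²−(Σy)² = 6·12745 − 23409 = 53061
  √(729·53061) = √38681469 = 6219.4428
r = 3315 / 6219.4428 = 0.5330

0.5330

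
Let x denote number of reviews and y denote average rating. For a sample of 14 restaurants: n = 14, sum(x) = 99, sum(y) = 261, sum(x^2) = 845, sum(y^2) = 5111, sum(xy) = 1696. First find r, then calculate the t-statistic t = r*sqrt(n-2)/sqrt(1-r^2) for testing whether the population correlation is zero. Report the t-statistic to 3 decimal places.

Numerator: nΣxy − (Σx)(Σy) = 14·1696 − (99)(261) = -2095
Denominator: √[(nΣx²−(Σx)²)(nΣy²−(Σy)²)]
  nΣx²−(Σx)² = 14·845 − 9801 = 2029;  nΣy²−(Σy)² = 14·5111 − 68121 = 3433
  √(2029·3433) = √6965557 = 2639.2342
r = -2095 / 2639.2342 = -0.7938
t = r·√(n−2)/√(1−r²) = -0.7938·√12 / √(1−0.630118) = -2.749804 / 0.608179 = -4.521

-4.521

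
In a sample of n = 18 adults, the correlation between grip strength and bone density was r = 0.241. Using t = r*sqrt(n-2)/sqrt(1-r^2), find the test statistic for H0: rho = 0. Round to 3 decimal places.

t = r·√(n−2) / √(1−r²) with r = 0.241, n = 18
  = 0.241·√16 / √(1 − 0.058081)
  = 0.241·4.000000 / 0.970525
  = 0.964000 / 0.970525 = 0.993

0.993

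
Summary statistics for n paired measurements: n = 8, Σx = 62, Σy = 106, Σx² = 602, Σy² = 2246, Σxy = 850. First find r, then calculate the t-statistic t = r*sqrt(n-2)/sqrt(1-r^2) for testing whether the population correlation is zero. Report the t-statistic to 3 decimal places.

0.219

S_xy = nΣxy − ΣxΣy = 8·850 − 62·106 = 6800 − 6572 = 228
S_xx = nΣx² − (Σx)² = 8·602 − 62² = 4816 − 3844 = 972
S_yy = nΣy² − (Σy)² = 8·2246 − 106² = 17968 − 11236 = 6732
r = S_xy / √(S_xx·S_yy) = 228 / √(972·6732) = 228 / √6543504 = 228 / 2558.0274 = 0.0891
t = r·√(n−2)/√(1−r²) = 0.0891·√6 / √(1−0.007939) = 0.218250 / 0.996023 = 0.219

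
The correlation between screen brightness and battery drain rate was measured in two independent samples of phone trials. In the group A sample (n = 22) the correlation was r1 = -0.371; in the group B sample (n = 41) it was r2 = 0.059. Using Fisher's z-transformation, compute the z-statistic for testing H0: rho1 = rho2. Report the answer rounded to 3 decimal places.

Fisher z-transforms: z1 = atanh(-0.371) = -0.389582, z2 = atanh(0.059) = 0.059069; difference d = -0.448651
Var(d) = 1/19 + 1/38 = 0.0526316 + 0.0263158 = 0.0789474
z = d/√Var(d) = -0.448651 / √0.0789474 = -0.448651 / 0.280976 = -1.597

-1.597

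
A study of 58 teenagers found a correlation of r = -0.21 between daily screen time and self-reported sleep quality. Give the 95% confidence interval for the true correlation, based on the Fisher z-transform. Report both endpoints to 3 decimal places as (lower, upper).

z_r = atanh(-0.21) = -0.213171;  SE = 1/√(n−3) = 1/√55 = 0.134840
z-limits: -0.213171 ± 1.960·0.134840 = -0.213171 ± 0.264286 = [-0.477457, 0.051115]
ρ-limits: (tanh -0.477457, tanh 0.051115) = (-0.444, 0.051)

(-0.444, 0.051)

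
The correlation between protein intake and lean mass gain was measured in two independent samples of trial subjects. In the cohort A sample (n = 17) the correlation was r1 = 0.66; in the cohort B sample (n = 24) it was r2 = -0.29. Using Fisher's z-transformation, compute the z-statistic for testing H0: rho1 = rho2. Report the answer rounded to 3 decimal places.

z1 = atanh(0.66) = 0.792814,  z2 = atanh(-0.29) = -0.298566
SE = √(1/(n1−3) + 1/(n2−3)) = √(1/14 + 1/21) = √(0.0714286 + 0.0476190) = √0.1190476 = 0.345033
z = (z1 − z2)/SE = (0.792814 − (-0.298566)) / 0.345033 = 1.091380 / 0.345033 = 3.163

3.163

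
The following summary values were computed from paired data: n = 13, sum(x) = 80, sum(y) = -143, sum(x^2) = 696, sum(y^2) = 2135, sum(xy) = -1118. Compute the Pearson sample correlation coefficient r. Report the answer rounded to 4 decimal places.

-0.7034

Numerator: nΣxy − (Σx)(Σy) = 13·(-1118) − (80)(-143) = -3094
Denominator: √[(nΣx²−(Σx)²)(nΣy²−(Σy)²)]
  nΣx²−(Σx)² = 13·696 − 6400 = 2648;  nΣy²−(Σy)² = 13·2135 − 20449 = 7306
  √(2648·7306) = √19346288 = 4398.4415
r = -3094 / 4398.4415 = -0.7034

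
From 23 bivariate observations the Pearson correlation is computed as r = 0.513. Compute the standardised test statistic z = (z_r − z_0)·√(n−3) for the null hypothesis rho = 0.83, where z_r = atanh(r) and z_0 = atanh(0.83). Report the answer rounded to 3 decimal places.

-2.779

z_r = atanh(0.513) = 0.566793,  z_0 = atanh(0.83) = 1.188136
SE = 1/√(n−3) = 1/√20 = 0.223607
z = (z_r − z_0)/SE = (0.566793 − 1.188136) / 0.223607 = -0.621343 / 0.223607 = -2.779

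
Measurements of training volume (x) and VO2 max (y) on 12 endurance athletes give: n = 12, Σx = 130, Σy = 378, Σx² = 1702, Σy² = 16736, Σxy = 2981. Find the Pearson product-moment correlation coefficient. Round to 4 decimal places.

S_xy = nΣxy − ΣxΣy = 12·2981 − 130·378 = 35772 − 49140 = -13368
S_xx = nΣx² − (Σx)² = 12·1702 − 130² = 20424 − 16900 = 3524
S_yy = nΣy² − (Σy)² = 12·16736 − 378² = 200832 − 142884 = 57948
r = S_xy / √(S_xx·S_yy) = -13368 / √(3524·57948) = -13368 / √204208752 = -13368 / 14290.1628 = -0.9355

-0.9355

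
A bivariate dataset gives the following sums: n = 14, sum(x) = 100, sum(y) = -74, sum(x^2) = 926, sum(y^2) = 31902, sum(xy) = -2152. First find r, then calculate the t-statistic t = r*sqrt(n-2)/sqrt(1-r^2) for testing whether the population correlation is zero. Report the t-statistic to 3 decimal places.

-2.799

S_xy = nΣxy − ΣxΣy = 14·(-2152) − 100·(-74) = -30128 − (-7400) = -22728
S_xx = nΣx² − (Σx)² = 14·926 − 100² = 12964 − 10000 = 2964
S_yy = nΣy² − (Σy)² = 14·31902 − (-74)² = 446628 − 5476 = 441152
r = S_xy / √(S_xx·S_yy) = -22728 / √(2964·441152) = -22728 / √1307574528 = -22728 / 36160.4000 = -0.6285
t = r·√(n−2)/√(1−r²) = -0.6285·√12 / √(1−0.395012) = -2.177188 / 0.777810 = -2.799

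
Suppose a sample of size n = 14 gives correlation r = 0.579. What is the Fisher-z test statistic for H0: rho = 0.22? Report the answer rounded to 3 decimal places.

1.450

Fisher z: atanh(0.579) = 0.660957, atanh(0.22) = 0.223656
z = (z_r − z_0)·√(n−3) = (0.660957 − 0.223656)·√11 = 0.437301 · 3.316625 = 1.450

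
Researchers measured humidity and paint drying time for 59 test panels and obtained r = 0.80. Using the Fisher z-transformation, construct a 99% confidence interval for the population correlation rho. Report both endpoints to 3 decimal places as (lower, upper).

(0.638, 0.894)

z_r = atanh(0.80) = 1.098612;  SE = 1/√(n−3) = 1/√56 = 0.133631
z-limits: 1.098612 ± 2.576·0.133631 = 1.098612 ± 0.344233 = [0.754379, 1.442845]
ρ-limits: (tanh 0.754379, tanh 1.442845) = (0.638, 0.894)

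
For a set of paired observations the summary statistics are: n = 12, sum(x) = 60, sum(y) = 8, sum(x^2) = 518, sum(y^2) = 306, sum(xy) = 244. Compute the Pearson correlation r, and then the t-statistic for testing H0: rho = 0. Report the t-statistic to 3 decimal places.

S_xy = nΣxy − ΣxΣy = 12·244 − 60·8 = 2928 − 480 = 2448
S_xx = nΣx² − (Σx)² = 12·518 − 60² = 6216 − 3600 = 2616
S_yy = nΣy² − (Σy)² = 12·306 − 8² = 3672 − 64 = 3608
r = S_xy / √(S_xx·S_yy) = 2448 / √(2616·3608) = 2448 / √9438528 = 2448 / 3072.2187 = 0.7968
t = r·√(n−2)/√(1−r²) = 0.7968·√10 / √(1−0.634890) = 2.519703 / 0.604243 = 4.170

4.170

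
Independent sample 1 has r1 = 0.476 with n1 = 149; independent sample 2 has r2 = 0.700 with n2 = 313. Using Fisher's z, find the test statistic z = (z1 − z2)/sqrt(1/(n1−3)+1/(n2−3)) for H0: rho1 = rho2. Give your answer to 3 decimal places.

z1 = atanh(0.476) = 0.517800,  z2 = atanh(0.700) = 0.867301
SE = √(1/(n1−3) + 1/(n2−3)) = √(1/146 + 1/310) = √(0.0068493 + 0.0032258) = √0.0100751 = 0.100375
z = (z1 − z2)/SE = (0.517800 − 0.867301) / 0.100375 = -0.349501 / 0.100375 = -3.482

-3.482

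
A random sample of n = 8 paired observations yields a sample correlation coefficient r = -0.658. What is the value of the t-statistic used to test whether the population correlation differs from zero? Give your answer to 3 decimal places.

-2.140

1 − r² = 1 − 0.432964 = 0.567036;  √(1−r²) = 0.753018
√(n−2) = √6 = 2.449490
t = r·√(n−2)/√(1−r²) = -0.658 · 2.449490 / 0.753018 = -2.140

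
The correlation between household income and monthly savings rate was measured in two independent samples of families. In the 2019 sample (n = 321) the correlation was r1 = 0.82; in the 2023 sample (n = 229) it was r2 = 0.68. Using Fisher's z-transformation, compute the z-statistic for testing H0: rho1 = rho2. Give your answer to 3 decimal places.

3.767

Fisher z-transforms: z1 = atanh(0.82) = 1.156817, z2 = atanh(0.68) = 0.829114; difference d = 0.327703
Var(d) = 1/318 + 1/226 = 0.0031447 + 0.0044248 = 0.0075695
z = d/√Var(d) = 0.327703 / √0.0075695 = 0.327703 / 0.087003 = 3.767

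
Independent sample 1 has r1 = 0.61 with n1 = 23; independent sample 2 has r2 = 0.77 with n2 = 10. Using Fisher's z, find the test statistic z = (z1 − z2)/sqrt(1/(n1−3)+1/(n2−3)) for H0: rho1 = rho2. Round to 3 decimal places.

-0.709

z1 = atanh(0.61) = 0.708921,  z2 = atanh(0.77) = 1.020328
SE = √(1/(n1−3) + 1/(n2−3)) = √(1/20 + 1/7) = √(0.0500000 + 0.1428571) = √0.1928571 = 0.439155
z = (z1 − z2)/SE = (0.708921 − 1.020328) / 0.439155 = -0.311407 / 0.439155 = -0.709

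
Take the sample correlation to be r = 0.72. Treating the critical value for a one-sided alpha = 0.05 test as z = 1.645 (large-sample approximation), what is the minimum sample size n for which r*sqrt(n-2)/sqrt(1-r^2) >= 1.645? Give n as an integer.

5

Need r·√(n−2)/√(1−r²) ≥ 1.645
√(n−2) ≥ 1.645·√(1−0.5184) / 0.72 = 1.645·0.693974 / 0.72 = 1.5855
n−2 ≥ 2.5138  ⇒  n ≥ 4.5138
Smallest integer n = 5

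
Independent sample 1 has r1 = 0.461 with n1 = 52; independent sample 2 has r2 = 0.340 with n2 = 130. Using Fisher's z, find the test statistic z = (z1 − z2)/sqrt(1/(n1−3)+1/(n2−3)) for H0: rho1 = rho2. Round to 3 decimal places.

z1 = atanh(0.461) = 0.498580,  z2 = atanh(0.340) = 0.354093
SE = √(1/(n1−3) + 1/(n2−3)) = √(1/49 + 1/127) = √(0.0204082 + 0.0078740) = √0.0282822 = 0.168173
z = (z1 − z2)/SE = (0.498580 − 0.354093) / 0.168173 = 0.144487 / 0.168173 = 0.859

0.859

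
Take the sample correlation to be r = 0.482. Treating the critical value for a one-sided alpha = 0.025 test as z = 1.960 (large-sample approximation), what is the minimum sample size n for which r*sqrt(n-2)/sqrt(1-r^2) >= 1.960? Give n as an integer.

Need r·√(n−2)/√(1−r²) ≥ 1.960
√(n−2) ≥ 1.960·√(1−0.232324) / 0.482 = 1.960·0.876171 / 0.482 = 3.5629
n−2 ≥ 12.6943  ⇒  n ≥ 14.6943
Smallest integer n = 15

15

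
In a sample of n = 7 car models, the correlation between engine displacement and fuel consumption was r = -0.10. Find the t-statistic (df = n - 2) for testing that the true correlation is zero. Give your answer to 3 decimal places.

1 − r² = 1 − 0.0100 = 0.9900;  √(1−r²) = 0.994987
√(n−2) = √5 = 2.236068
t = r·√(n−2)/√(1−r²) = -0.10 · 2.236068 / 0.994987 = -0.225

-0.225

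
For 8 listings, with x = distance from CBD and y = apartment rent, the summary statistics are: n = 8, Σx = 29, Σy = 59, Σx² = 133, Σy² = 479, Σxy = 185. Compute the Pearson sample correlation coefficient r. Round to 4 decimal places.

S_xy = nΣxy − ΣxΣy = 8·185 − 29·59 = 1480 − 1711 = -231
S_xx = nΣx² − (Σx)² = 8·133 − 29² = 1064 − 841 = 223
S_yy = nΣy² − (Σy)² = 8·479 − 59² = 3832 − 3481 = 351
r = S_xy / √(S_xx·S_yy) = -231 / √(223·351) = -231 / √78273 = -231 / 279.7731 = -0.8257

-0.8257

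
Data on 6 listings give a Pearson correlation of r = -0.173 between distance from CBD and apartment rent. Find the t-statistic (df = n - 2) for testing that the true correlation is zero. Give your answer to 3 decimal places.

-0.351

t = r·√(n−2) / √(1−r²) with r = -0.173, n = 6
  = -0.173·√4 / √(1 − 0.029929)
  = -0.173·2.000000 / 0.984922
  = -0.346000 / 0.984922 = -0.351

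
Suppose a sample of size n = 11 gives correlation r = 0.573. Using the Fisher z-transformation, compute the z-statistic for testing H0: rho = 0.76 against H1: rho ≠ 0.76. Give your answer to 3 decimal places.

z_r = atanh(0.573) = 0.651978,  z_0 = atanh(0.76) = 0.996215
SE = 1/√(n−3) = 1/√8 = 0.353553
z = (z_r − z_0)/SE = (0.651978 − 0.996215) / 0.353553 = -0.344237 / 0.353553 = -0.974

-0.974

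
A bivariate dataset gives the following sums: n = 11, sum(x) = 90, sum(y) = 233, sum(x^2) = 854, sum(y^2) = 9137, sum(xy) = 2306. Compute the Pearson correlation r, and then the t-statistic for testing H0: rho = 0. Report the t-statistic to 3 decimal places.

S_xy = nΣxy − ΣxΣy = 11·2306 − 90·233 = 25366 − 20970 = 4396
S_xx = nΣx² − (Σx)² = 11·854 − 90² = 9394 − 8100 = 1294
S_yy = nΣy² − (Σy)² = 11·9137 − 233² = 100507 − 54289 = 46218
r = S_xy / √(S_xx·S_yy) = 4396 / √(1294·46218) = 4396 / √59806092 = 4396 / 7733.4399 = 0.5684
t = r·√(n−2)/√(1−r²) = 0.5684·√9 / √(1−0.323079) = 1.705200 / 0.822752 = 2.073

2.073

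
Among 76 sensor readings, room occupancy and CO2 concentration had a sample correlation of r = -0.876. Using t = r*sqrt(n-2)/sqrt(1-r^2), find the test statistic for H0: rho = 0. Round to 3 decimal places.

-15.624

1 − r² = 1 − 0.767376 = 0.232624;  √(1−r²) = 0.482311
√(n−2) = √74 = 8.602325
t = r·√(n−2)/√(1−r²) = -0.876 · 8.602325 / 0.482311 = -15.624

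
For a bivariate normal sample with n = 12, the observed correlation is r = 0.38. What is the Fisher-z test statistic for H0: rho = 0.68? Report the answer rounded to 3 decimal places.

Fisher z: atanh(0.38) = 0.400060, atanh(0.68) = 0.829114
z = (z_r − z_0)·√(n−3) = (0.400060 − 0.829114)·√9 = -0.429054 · 3.000000 = -1.287

-1.287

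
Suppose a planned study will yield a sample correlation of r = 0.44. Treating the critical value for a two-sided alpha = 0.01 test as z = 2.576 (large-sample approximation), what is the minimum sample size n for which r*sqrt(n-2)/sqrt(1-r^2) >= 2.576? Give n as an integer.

Need r·√(n−2)/√(1−r²) ≥ 2.576
√(n−2) ≥ 2.576·√(1−0.1936) / 0.44 = 2.576·0.897998 / 0.44 = 5.2574
n−2 ≥ 27.6403  ⇒  n ≥ 29.6403
Smallest integer n = 30

30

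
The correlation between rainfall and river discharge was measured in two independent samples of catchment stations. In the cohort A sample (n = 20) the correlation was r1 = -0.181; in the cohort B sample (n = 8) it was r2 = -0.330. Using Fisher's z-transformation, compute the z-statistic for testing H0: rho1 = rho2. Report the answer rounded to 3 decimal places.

Fisher z-transforms: z1 = atanh(-0.181) = -0.183016, z2 = atanh(-0.330) = -0.342828; difference d = 0.159812
Var(d) = 1/17 + 1/5 = 0.0588235 + 0.2000000 = 0.2588235
z = d/√Var(d) = 0.159812 / √0.2588235 = 0.159812 / 0.508747 = 0.314

0.314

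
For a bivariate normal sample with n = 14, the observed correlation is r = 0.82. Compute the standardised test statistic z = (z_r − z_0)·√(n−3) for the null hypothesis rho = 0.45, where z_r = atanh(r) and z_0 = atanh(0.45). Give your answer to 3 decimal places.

Fisher z: atanh(0.82) = 1.156817, atanh(0.45) = 0.484700
z = (z_r − z_0)·√(n−3) = (1.156817 − 0.484700)·√11 = 0.672117 · 3.316625 = 2.229

2.229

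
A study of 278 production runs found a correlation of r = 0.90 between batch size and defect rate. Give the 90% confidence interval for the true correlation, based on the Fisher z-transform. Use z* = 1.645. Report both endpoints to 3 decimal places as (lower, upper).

(0.879, 0.917)

z_r = atanh(0.90) = 1.472219;  SE = 1/√(n−3) = 1/√275 = 0.060302
z-limits: 1.472219 ± 1.645·0.060302 = 1.472219 ± 0.099197 = [1.373022, 1.571416]
ρ-limits: (tanh 1.373022, tanh 1.571416) = (0.879, 0.917)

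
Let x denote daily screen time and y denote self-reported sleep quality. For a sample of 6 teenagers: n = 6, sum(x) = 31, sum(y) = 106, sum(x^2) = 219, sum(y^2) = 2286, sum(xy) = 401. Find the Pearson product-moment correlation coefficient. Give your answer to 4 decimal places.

Numerator: nΣxy − (Σx)(Σy) = 6·401 − (31)(106) = -880
Denominator: √[(nΣx²−(Σx)²)(nΣy²−(Σy)²)]
  nΣx²−(Σx)² = 6·219 − 961 = 353;  nΣy²−(Σy)² = 6·2286 − 11236 = 2480
  √(353·2480) = √875440 = 935.6495
r = -880 / 935.6495 = -0.9405

-0.9405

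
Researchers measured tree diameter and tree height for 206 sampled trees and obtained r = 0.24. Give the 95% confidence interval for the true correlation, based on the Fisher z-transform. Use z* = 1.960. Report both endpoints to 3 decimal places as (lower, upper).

Fisher z: z_r = atanh(r) = ½·ln((1+0.24)/(1−0.24)) = 0.244774
SE(z) = 1/√(n−3) = 1/√203 = 0.070186
95% ⇒ z* = 1.960; margin = 1.960·0.070186 = 0.137565
CI on z-scale: (0.107209, 0.382339)
Back-transform: tanh(0.107209) = 0.106800, tanh(0.382339) = 0.364737

(0.107, 0.365)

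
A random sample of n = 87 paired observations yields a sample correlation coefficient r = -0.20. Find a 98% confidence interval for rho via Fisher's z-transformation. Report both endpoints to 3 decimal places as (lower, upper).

z_r = atanh(-0.20) = -0.202733;  SE = 1/√(n−3) = 1/√84 = 0.109109
z-limits: -0.202733 ± 2.326·0.109109 = -0.202733 ± 0.253788 = [-0.456521, 0.051055]
ρ-limits: (tanh -0.456521, tanh 0.051055) = (-0.427, 0.051)

(-0.427, 0.051)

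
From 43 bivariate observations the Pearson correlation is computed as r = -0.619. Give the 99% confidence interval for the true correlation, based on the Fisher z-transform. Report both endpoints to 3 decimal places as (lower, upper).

(-0.811, -0.306)

Fisher z: z_r = atanh(r) = ½·ln((1+(-0.619))/(1−(-0.619))) = -0.723382
SE(z) = 1/√(n−3) = 1/√40 = 0.158114
99% ⇒ z* = 2.576; margin = 2.576·0.158114 = 0.407302
CI on z-scale: (-1.130684, -0.316080)
Back-transform: tanh(-1.130684) = -0.811253, tanh(-0.316080) = -0.305958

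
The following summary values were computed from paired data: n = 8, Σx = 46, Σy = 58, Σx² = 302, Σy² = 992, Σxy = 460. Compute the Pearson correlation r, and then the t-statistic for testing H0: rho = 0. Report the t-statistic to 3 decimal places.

S_xy = nΣxy − ΣxΣy = 8·460 − 46·58 = 3680 − 2668 = 1012
S_xx = nΣx² − (Σx)² = 8·302 − 46² = 2416 − 2116 = 300
S_yy = nΣy² − (Σy)² = 8·992 − 58² = 7936 − 3364 = 4572
r = S_xy / √(S_xx·S_yy) = 1012 / √(300·4572) = 1012 / √1371600 = 1012 / 1171.1533 = 0.8641
t = r·√(n−2)/√(1−r²) = 0.8641·√6 / √(1−0.746669) = 2.116604 / 0.503320 = 4.205

4.205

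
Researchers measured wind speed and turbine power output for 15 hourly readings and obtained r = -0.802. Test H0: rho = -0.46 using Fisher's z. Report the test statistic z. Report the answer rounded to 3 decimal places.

z_r = atanh(-0.802) = -1.104193,  z_0 = atanh(-0.46) = -0.497311
SE = 1/√(n−3) = 1/√12 = 0.288675
z = (z_r − z_0)/SE = (-1.104193 − (-0.497311)) / 0.288675 = -0.606882 / 0.288675 = -2.102

-2.102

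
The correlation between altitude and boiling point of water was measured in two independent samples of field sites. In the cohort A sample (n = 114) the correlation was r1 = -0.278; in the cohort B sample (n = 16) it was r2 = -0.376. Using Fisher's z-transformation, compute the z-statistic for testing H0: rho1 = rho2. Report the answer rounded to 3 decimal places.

z1 = atanh(-0.278) = -0.285513,  z2 = atanh(-0.376) = -0.395393
SE = √(1/(n1−3) + 1/(n2−3)) = √(1/111 + 1/13) = √(0.0090090 + 0.0769231) = √0.0859321 = 0.293142
z = (z1 − z2)/SE = (-0.285513 − (-0.395393)) / 0.293142 = 0.109880 / 0.293142 = 0.375

0.375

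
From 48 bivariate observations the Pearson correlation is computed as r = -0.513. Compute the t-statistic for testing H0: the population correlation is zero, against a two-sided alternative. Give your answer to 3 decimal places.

-4.053

1 − r² = 1 − 0.263169 = 0.736831;  √(1−r²) = 0.858389
√(n−2) = √46 = 6.782330
t = r·√(n−2)/√(1−r²) = -0.513 · 6.782330 / 0.858389 = -4.053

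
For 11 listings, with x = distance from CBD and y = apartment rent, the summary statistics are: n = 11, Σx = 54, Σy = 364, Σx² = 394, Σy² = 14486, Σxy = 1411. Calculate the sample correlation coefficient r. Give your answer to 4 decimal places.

-0.6701

Numerator: nΣxy − (Σx)(Σy) = 11·1411 − (54)(364) = -4135
Denominator: √[(nΣx²−(Σx)²)(nΣy²−(Σy)²)]
  nΣx²−(Σx)² = 11·394 − 2916 = 1418;  nΣy²−(Σy)² = 11·14486 − 132496 = 26850
  √(1418·26850) = √38073300 = 6170.3566
r = -4135 / 6170.3566 = -0.6701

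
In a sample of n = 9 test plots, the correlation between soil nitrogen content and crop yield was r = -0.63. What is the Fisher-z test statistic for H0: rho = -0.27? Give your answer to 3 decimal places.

-1.138

Fisher z: atanh(-0.63) = -0.741416, atanh(-0.27) = -0.276864
z = (z_r − z_0)·√(n−3) = (-0.741416 − (-0.276864))·√6 = -0.464552 · 2.449490 = -1.138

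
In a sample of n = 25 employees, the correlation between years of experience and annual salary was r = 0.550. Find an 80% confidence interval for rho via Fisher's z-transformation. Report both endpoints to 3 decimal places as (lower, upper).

(0.332, 0.712)

Fisher z: z_r = atanh(r) = ½·ln((1+0.550)/(1−0.550)) = 0.618381
SE(z) = 1/√(n−3) = 1/√22 = 0.213201
80% ⇒ z* = 1.282; margin = 1.282·0.213201 = 0.273324
CI on z-scale: (0.345057, 0.891705)
Back-transform: tanh(0.345057) = 0.331985, tanh(0.891705) = 0.712235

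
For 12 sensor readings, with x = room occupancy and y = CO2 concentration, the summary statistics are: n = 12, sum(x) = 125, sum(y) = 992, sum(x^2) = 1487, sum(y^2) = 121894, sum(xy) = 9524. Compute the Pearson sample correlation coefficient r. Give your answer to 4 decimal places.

S_xy = nΣxy − ΣxΣy = 12·9524 − 125·992 = 114288 − 124000 = -9712
S_xx = nΣx² − (Σx)² = 12·1487 − 125² = 17844 − 15625 = 2219
S_yy = nΣy² − (Σy)² = 12·121894 − 992² = 1462728 − 984064 = 478664
r = S_xy / √(S_xx·S_yy) = -9712 / √(2219·478664) = -9712 / √1062155416 = -9712 / 32590.7259 = -0.2980

-0.2980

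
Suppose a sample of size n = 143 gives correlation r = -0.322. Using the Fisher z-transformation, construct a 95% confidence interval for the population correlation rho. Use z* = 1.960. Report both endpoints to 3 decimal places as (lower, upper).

(-0.462, -0.167)

Fisher z: z_r = atanh(r) = ½·ln((1+(-0.322))/(1−(-0.322))) = -0.333877
SE(z) = 1/√(n−3) = 1/√140 = 0.084515
95% ⇒ z* = 1.960; margin = 1.960·0.084515 = 0.165649
CI on z-scale: (-0.499526, -0.168228)
Back-transform: tanh(-0.499526) = -0.461744, tanh(-0.168228) = -0.166659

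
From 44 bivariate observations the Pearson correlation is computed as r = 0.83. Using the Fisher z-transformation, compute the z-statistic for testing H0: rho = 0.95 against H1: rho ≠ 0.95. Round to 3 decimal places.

-4.121

Fisher z: atanh(0.83) = 1.188136, atanh(0.95) = 1.831781
z = (z_r − z_0)·√(n−3) = (1.188136 − 1.831781)·√41 = -0.643645 · 6.403124 = -4.121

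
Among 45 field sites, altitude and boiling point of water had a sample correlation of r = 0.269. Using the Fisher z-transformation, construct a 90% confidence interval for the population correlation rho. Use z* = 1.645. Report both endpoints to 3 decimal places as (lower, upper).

(0.022, 0.485)

z_r = atanh(0.269) = 0.275786;  SE = 1/√(n−3) = 1/√42 = 0.154303
z-limits: 0.275786 ± 1.645·0.154303 = 0.275786 ± 0.253828 = [0.021958, 0.529614]
ρ-limits: (tanh 0.021958, tanh 0.529614) = (0.022, 0.485)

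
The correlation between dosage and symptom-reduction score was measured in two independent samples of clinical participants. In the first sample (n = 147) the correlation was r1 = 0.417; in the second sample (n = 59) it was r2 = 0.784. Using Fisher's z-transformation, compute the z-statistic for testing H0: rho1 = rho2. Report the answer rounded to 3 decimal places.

-3.884

z1 = atanh(0.417) = 0.444055,  z2 = atanh(0.784) = 1.055667
SE = √(1/(n1−3) + 1/(n2−3)) = √(1/144 + 1/56) = √(0.0069444 + 0.0178571) = √0.0248015 = 0.157485
z = (z1 − z2)/SE = (0.444055 − 1.055667) / 0.157485 = -0.611612 / 0.157485 = -3.884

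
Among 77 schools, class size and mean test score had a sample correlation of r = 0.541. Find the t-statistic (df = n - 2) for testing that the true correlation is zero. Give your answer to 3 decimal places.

5.571

t = r·√(n−2) / √(1−r²) with r = 0.541, n = 77
  = 0.541·√75 / √(1 − 0.292681)
  = 0.541·8.660254 / 0.841023
  = 4.685197 / 0.841023 = 5.571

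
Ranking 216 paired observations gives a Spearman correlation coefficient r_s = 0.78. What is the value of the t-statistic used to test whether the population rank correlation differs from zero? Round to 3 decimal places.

18.234

1 − r_s² = 1 − 0.6084 = 0.3916;  √(1−r_s²) = 0.625780
√(n−2) = √214 = 14.628739
t = r_s·√(n−2)/√(1−r_s²) = 0.78 · 14.628739 / 0.625780 = 18.234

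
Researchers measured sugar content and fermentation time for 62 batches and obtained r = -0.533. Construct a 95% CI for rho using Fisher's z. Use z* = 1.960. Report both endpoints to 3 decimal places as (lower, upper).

(-0.691, -0.327)

Fisher z: z_r = atanh(r) = ½·ln((1+(-0.533))/(1−(-0.533))) = -0.594326
SE(z) = 1/√(n−3) = 1/√59 = 0.130189
95% ⇒ z* = 1.960; margin = 1.960·0.130189 = 0.255170
CI on z-scale: (-0.849496, -0.339156)
Back-transform: tanh(-0.849496) = -0.690806, tanh(-0.339156) = -0.326724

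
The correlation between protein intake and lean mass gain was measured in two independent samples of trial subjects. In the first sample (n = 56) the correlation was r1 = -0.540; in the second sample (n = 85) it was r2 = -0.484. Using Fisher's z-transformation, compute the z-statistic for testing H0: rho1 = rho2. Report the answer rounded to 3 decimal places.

-0.431

Fisher z-transforms: z1 = atanh(-0.540) = -0.604156, z2 = atanh(-0.484) = -0.528195; difference d = -0.075961
Var(d) = 1/53 + 1/82 = 0.0188679 + 0.0121951 = 0.0310630
z = d/√Var(d) = -0.075961 / √0.0310630 = -0.075961 / 0.176247 = -0.431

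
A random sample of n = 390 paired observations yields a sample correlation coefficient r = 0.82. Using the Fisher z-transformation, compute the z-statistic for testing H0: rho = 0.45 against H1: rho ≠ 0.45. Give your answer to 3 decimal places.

Fisher z: atanh(0.82) = 1.156817, atanh(0.45) = 0.484700
z = (z_r − z_0)·√(n−3) = (1.156817 − 0.484700)·√387 = 0.672117 · 19.672316 = 13.222

13.222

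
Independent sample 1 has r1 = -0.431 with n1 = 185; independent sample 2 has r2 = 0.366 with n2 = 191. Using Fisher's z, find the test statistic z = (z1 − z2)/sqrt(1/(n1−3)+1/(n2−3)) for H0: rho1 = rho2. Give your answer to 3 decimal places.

-8.125

z1 = atanh(-0.431) = -0.461124,  z2 = atanh(0.366) = 0.383797
SE = √(1/(n1−3) + 1/(n2−3)) = √(1/182 + 1/188) = √(0.0054945 + 0.0053191) = √0.0108136 = 0.103988
z = (z1 − z2)/SE = (-0.461124 − 0.383797) / 0.103988 = -0.844921 / 0.103988 = -8.125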